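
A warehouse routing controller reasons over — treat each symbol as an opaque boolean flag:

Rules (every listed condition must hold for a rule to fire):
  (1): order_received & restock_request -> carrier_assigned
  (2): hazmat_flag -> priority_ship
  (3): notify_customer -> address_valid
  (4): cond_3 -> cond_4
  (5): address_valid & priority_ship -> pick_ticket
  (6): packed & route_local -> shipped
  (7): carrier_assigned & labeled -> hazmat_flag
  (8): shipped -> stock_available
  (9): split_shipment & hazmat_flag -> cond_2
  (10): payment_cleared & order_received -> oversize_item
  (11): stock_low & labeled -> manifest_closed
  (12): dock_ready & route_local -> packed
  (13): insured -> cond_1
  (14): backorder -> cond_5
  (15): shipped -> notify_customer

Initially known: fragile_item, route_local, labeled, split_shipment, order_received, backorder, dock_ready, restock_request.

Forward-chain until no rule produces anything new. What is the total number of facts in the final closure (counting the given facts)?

Round 1 fires (1), (12), (14), giving carrier_assigned, packed, cond_5.
Round 2 fires (6), (7), giving shipped, hazmat_flag.
Round 3 fires (2), (8), (9), (15), giving priority_ship, stock_available, cond_2, notify_customer.
Round 4 fires (3), giving address_valid.
Round 5 fires (5), giving pick_ticket.
Closure: {address_valid, backorder, carrier_assigned, cond_2, cond_5, dock_ready, fragile_item, hazmat_flag, labeled, notify_customer, order_received, packed, pick_ticket, priority_ship, restock_request, route_local, shipped, split_shipment, stock_available} — 19 facts.

19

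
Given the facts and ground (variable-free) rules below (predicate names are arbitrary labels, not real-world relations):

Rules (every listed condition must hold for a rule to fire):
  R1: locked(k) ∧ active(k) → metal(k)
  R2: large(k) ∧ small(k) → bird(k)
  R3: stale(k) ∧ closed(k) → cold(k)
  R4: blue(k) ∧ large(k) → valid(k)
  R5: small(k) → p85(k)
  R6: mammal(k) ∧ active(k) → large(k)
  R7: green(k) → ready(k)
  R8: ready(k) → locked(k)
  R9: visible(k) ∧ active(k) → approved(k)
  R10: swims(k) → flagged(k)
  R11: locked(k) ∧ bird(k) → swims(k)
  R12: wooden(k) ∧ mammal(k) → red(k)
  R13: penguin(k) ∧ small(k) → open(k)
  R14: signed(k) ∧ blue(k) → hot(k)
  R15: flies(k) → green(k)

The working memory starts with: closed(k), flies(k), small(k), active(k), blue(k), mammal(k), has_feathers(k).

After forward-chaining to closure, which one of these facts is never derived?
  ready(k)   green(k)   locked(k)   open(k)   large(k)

open(k)

Round 1 — R5, R6, R15, derive p85(k), large(k), green(k).
Round 2 — R2, R4, R7, derive bird(k), valid(k), ready(k).
Round 3 — R8, derive locked(k).
Round 4 — R1, R11, derive metal(k), swims(k).
Round 5 — R10, derive flagged(k).
Derived: green(k) (round 1), ready(k) (round 2), large(k) (round 1), locked(k) (round 3). open(k) never appears in any round.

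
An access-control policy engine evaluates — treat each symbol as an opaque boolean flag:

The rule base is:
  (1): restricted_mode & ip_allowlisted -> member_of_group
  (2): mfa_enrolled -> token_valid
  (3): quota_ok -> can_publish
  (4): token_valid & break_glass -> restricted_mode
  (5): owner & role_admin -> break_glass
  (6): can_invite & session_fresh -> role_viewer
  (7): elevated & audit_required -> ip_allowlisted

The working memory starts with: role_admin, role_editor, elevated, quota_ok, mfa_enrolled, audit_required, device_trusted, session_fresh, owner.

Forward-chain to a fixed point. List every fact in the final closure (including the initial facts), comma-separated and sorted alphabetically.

Round 1: (2) [mfa_enrolled -> token_valid]; (3) [quota_ok -> can_publish]; (5) [owner & role_admin -> break_glass]; (7) [elevated & audit_required -> ip_allowlisted]. New: token_valid, can_publish, break_glass, ip_allowlisted.
Round 2: (4) [token_valid & break_glass -> restricted_mode]. New: restricted_mode.
Round 3: (1) [restricted_mode & ip_allowlisted -> member_of_group]. New: member_of_group.

audit_required, break_glass, can_publish, device_trusted, elevated, ip_allowlisted, member_of_group, mfa_enrolled, owner, quota_ok, restricted_mode, role_admin, role_editor, session_fresh, token_valid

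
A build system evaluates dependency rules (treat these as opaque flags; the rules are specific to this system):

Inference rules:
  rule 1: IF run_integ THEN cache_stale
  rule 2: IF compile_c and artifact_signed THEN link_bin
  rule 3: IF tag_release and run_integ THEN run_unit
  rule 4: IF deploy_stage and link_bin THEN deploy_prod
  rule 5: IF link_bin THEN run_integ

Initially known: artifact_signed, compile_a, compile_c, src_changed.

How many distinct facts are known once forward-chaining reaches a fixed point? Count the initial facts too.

Round 1: rule 2 [IF compile_c and artifact_signed THEN link_bin]. New: link_bin.
Round 2: rule 5 [IF link_bin THEN run_integ]. New: run_integ.
Round 3: rule 1 [IF run_integ THEN cache_stale]. New: cache_stale.
Closure: {artifact_signed, cache_stale, compile_a, compile_c, link_bin, run_integ, src_changed} — 7 facts.

7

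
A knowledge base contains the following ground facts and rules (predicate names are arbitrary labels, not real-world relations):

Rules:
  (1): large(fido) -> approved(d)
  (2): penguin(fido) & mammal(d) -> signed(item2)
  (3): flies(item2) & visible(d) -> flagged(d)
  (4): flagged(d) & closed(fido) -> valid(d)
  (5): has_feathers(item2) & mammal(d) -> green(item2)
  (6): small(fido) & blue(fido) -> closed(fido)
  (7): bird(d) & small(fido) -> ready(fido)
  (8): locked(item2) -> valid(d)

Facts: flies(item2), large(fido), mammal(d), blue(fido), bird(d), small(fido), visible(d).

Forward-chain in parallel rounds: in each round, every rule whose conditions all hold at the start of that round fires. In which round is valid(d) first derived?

[1] (1) [large(fido) -> approved(d)]; (3) [flies(item2) & visible(d) -> flagged(d)]; (6) [small(fido) & blue(fido) -> closed(fido)]; (7) [bird(d) & small(fido) -> ready(fido)]. ⇒ new: approved(d), flagged(d), closed(fido), ready(fido).
[2] (4) [flagged(d) & closed(fido) -> valid(d)]. ⇒ new: valid(d).
valid(d) first appears in round 2.

2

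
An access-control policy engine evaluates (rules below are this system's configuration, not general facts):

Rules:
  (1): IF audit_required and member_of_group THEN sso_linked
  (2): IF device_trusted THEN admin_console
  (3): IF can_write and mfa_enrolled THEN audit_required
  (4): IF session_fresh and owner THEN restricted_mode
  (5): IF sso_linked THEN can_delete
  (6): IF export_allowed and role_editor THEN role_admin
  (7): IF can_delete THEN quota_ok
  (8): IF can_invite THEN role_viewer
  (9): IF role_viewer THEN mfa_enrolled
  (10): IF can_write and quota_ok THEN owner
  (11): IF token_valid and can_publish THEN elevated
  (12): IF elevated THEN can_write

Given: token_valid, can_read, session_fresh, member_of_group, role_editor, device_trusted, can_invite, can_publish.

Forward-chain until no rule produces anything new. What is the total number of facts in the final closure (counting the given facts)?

19

Round 1: (2) [IF device_trusted THEN admin_console]; (8) [IF can_invite THEN role_viewer]; (11) [IF token_valid and can_publish THEN elevated]. Adds admin_console, role_viewer, elevated.
Round 2: (9) [IF role_viewer THEN mfa_enrolled]; (12) [IF elevated THEN can_write]. Adds mfa_enrolled, can_write.
Round 3: (3) [IF can_write and mfa_enrolled THEN audit_required]. Adds audit_required.
Round 4: (1) [IF audit_required and member_of_group THEN sso_linked]. Adds sso_linked.
Round 5: (5) [IF sso_linked THEN can_delete]. Adds can_delete.
Round 6: (7) [IF can_delete THEN quota_ok]. Adds quota_ok.
Round 7: (10) [IF can_write and quota_ok THEN owner]. Adds owner.
Round 8: (4) [IF session_fresh and owner THEN restricted_mode]. Adds restricted_mode.
Closure: {admin_console, audit_required, can_delete, can_invite, can_publish, can_read, can_write, device_trusted, elevated, member_of_group, mfa_enrolled, owner, quota_ok, restricted_mode, role_editor, role_viewer, session_fresh, sso_linked, token_valid} — 19 facts.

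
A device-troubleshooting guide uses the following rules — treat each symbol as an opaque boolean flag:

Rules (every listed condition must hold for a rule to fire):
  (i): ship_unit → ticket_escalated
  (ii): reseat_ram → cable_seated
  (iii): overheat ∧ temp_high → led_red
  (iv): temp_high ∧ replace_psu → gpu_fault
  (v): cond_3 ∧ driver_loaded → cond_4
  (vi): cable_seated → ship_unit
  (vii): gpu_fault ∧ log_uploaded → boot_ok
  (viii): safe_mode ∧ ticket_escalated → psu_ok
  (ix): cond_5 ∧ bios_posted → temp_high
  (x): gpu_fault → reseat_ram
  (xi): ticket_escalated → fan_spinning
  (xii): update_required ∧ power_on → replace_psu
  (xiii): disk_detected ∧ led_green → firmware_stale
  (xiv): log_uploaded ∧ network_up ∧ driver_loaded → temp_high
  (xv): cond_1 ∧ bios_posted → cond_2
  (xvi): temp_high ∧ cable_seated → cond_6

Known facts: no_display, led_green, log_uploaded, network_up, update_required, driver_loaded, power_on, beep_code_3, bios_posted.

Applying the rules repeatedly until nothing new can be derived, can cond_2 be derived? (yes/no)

no

Round 1 fires (xii), (xiv), giving replace_psu, temp_high.
Round 2 fires (iv), giving gpu_fault.
Round 3 fires (vii), (x), giving boot_ok, reseat_ram.
Round 4 fires (ii), giving cable_seated.
Round 5 fires (vi), (xvi), giving ship_unit, cond_6.
Round 6 fires (i), giving ticket_escalated.
Round 7 fires (xi), giving fan_spinning.
Fixed point reached. cond_2 is concluded only by (xv); (xv) needs cond_1 (never derived).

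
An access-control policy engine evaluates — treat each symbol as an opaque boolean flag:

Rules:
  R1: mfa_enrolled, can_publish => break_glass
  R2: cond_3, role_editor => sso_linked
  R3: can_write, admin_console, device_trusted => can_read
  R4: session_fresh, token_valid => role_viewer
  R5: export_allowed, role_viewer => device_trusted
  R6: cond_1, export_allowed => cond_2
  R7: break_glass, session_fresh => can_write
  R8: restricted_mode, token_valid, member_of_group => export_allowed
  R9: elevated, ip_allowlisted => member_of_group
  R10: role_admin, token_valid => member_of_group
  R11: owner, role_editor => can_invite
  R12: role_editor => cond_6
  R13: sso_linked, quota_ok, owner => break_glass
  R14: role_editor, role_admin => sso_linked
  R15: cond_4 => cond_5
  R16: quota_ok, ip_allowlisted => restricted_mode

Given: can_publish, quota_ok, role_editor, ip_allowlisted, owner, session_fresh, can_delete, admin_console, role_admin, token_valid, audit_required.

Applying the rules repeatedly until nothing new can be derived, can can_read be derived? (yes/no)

Round 1 fires R4, R10, R11, R12, R14, R16, giving role_viewer, member_of_group, can_invite, cond_6, sso_linked, restricted_mode.
Round 2 fires R8, R13, giving export_allowed, break_glass.
Round 3 fires R5, R7, giving device_trusted, can_write.
Round 4 fires R3, giving can_read.
can_read appears in round 4, so it is derivable.

yes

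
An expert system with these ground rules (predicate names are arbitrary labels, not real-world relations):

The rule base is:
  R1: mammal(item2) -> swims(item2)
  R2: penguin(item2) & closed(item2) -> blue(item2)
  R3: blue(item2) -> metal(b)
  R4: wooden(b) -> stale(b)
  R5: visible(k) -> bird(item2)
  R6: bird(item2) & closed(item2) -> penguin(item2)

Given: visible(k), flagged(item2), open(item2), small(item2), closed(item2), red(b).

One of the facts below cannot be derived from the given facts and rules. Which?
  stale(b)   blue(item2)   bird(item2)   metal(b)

Round 1: R5 [visible(k) -> bird(item2)]. Adds bird(item2).
Round 2: R6 [bird(item2) & closed(item2) -> penguin(item2)]. Adds penguin(item2).
Round 3: R2 [penguin(item2) & closed(item2) -> blue(item2)]. Adds blue(item2).
Round 4: R3 [blue(item2) -> metal(b)]. Adds metal(b).
Derived: metal(b) (round 4), blue(item2) (round 3), bird(item2) (round 1). stale(b) never appears in any round.

stale(b)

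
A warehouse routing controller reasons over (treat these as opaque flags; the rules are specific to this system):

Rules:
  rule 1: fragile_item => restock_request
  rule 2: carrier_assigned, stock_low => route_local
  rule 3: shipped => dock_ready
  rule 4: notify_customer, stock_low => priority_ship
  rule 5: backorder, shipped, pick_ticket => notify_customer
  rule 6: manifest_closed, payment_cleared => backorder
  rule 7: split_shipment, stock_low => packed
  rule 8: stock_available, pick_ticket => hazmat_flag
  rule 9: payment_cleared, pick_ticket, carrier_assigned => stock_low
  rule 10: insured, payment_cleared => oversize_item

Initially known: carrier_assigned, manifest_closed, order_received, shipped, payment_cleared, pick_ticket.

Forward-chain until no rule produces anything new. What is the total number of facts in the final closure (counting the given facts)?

12

Round 1: rule 3 [shipped => dock_ready]; rule 6 [manifest_closed, payment_cleared => backorder]; rule 9 [payment_cleared, pick_ticket, carrier_assigned => stock_low]. Adds dock_ready, backorder, stock_low.
Round 2: rule 2 [carrier_assigned, stock_low => route_local]; rule 5 [backorder, shipped, pick_ticket => notify_customer]. Adds route_local, notify_customer.
Round 3: rule 4 [notify_customer, stock_low => priority_ship]. Adds priority_ship.
Closure: {backorder, carrier_assigned, dock_ready, manifest_closed, notify_customer, order_received, payment_cleared, pick_ticket, priority_ship, route_local, shipped, stock_low} — 12 facts.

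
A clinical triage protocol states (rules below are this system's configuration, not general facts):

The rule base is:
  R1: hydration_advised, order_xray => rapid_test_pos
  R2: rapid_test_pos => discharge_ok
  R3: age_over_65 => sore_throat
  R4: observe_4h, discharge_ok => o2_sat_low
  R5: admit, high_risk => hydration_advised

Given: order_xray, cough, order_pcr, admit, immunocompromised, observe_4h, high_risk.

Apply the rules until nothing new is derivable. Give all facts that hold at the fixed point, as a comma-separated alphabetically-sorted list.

Round 1 fires R5, giving hydration_advised.
Round 2 fires R1, giving rapid_test_pos.
Round 3 fires R2, giving discharge_ok.
Round 4 fires R4, giving o2_sat_low.

admit, cough, discharge_ok, high_risk, hydration_advised, immunocompromised, o2_sat_low, observe_4h, order_pcr, order_xray, rapid_test_pos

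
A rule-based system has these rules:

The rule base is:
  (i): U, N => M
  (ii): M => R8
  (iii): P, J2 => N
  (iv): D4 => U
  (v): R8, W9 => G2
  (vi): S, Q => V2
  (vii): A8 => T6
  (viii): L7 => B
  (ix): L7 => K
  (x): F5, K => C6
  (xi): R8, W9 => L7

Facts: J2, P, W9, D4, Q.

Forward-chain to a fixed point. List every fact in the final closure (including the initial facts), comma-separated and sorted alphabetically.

Round 1 fires (iii), (iv), giving N, U.
Round 2 fires (i), giving M.
Round 3 fires (ii), giving R8.
Round 4 fires (v), (xi), giving G2, L7.
Round 5 fires (viii), (ix), giving B, K.

B, D4, G2, J2, K, L7, M, N, P, Q, R8, U, W9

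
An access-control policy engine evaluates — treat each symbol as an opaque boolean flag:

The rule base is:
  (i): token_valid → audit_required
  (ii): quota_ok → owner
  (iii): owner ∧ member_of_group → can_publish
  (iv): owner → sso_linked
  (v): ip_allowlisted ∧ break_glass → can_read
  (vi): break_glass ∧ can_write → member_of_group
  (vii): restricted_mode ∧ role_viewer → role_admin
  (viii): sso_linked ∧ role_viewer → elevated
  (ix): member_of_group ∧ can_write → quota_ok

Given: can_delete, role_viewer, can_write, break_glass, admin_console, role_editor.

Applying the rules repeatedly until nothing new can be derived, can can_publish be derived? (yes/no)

yes

Round 1 fires (vi), giving member_of_group.
Round 2 fires (ix), giving quota_ok.
Round 3 fires (ii), giving owner.
Round 4 fires (iii), (iv), giving can_publish, sso_linked.
Round 5 fires (viii), giving elevated.
can_publish appears in round 4, so it is derivable.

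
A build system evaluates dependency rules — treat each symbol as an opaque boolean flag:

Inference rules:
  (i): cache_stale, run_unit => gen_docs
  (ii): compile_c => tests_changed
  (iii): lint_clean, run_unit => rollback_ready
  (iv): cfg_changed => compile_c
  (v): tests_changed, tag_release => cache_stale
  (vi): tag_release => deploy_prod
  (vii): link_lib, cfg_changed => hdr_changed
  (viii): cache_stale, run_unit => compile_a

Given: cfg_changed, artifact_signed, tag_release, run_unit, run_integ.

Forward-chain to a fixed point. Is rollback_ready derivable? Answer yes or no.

[1] (iv) [cfg_changed => compile_c]; (vi) [tag_release => deploy_prod]. ⇒ new: compile_c, deploy_prod.
[2] (ii) [compile_c => tests_changed]. ⇒ new: tests_changed.
[3] (v) [tests_changed, tag_release => cache_stale]. ⇒ new: cache_stale.
[4] (i) [cache_stale, run_unit => gen_docs]; (viii) [cache_stale, run_unit => compile_a]. ⇒ new: gen_docs, compile_a.
Fixed point reached. rollback_ready is concluded only by (iii); (iii) needs lint_clean (never derived).

no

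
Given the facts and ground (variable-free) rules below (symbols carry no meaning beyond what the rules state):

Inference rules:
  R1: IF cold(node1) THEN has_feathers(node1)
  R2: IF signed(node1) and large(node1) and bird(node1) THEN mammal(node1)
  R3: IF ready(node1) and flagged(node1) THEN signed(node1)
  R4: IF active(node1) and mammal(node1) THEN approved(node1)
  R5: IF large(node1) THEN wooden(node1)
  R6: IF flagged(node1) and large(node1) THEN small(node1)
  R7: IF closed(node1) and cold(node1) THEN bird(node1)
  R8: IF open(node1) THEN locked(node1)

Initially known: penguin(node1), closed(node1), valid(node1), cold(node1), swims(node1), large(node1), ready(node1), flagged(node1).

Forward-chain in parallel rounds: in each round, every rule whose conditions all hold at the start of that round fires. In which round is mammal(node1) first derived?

[1] R1 [IF cold(node1) THEN has_feathers(node1)]; R3 [IF ready(node1) and flagged(node1) THEN signed(node1)]; R5 [IF large(node1) THEN wooden(node1)]; R6 [IF flagged(node1) and large(node1) THEN small(node1)]; R7 [IF closed(node1) and cold(node1) THEN bird(node1)]. ⇒ new: has_feathers(node1), signed(node1), wooden(node1), small(node1), bird(node1).
[2] R2 [IF signed(node1) and large(node1) and bird(node1) THEN mammal(node1)]. ⇒ new: mammal(node1).
mammal(node1) first appears in round 2.

2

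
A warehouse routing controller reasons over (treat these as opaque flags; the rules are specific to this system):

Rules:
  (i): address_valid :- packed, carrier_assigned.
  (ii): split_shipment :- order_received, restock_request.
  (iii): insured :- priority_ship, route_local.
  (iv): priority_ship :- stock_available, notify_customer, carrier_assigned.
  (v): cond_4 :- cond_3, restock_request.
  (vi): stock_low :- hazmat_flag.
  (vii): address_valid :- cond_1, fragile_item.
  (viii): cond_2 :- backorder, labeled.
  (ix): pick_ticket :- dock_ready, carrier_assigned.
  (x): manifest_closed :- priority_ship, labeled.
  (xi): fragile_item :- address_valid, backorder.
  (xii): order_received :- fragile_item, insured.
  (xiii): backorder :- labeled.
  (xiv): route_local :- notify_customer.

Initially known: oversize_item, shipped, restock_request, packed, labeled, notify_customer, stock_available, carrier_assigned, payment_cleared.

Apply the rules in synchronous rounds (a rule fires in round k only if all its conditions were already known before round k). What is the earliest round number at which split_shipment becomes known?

Round 1 fires (i), (iv), (xiii), (xiv), giving address_valid, priority_ship, backorder, route_local.
Round 2 fires (iii), (viii), (x), (xi), giving insured, cond_2, manifest_closed, fragile_item.
Round 3 fires (xii), giving order_received.
Round 4 fires (ii), giving split_shipment.
split_shipment first appears in round 4.

4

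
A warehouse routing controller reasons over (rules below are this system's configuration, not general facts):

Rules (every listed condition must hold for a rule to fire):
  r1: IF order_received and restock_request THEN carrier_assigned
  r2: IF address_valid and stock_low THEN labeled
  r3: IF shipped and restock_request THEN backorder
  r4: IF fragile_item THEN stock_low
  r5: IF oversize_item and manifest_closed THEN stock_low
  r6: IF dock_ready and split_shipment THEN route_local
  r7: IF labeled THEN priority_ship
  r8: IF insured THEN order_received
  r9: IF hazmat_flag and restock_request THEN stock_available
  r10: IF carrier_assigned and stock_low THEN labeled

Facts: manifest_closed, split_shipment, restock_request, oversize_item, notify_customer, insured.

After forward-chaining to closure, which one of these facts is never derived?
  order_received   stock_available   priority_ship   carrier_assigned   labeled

Round 1 — r5, r8, derive stock_low, order_received.
Round 2 — r1, derive carrier_assigned.
Round 3 — r10, derive labeled.
Round 4 — r7, derive priority_ship.
Derived: labeled (round 3), priority_ship (round 4), order_received (round 1), carrier_assigned (round 2). stock_available never appears in any round.

stock_available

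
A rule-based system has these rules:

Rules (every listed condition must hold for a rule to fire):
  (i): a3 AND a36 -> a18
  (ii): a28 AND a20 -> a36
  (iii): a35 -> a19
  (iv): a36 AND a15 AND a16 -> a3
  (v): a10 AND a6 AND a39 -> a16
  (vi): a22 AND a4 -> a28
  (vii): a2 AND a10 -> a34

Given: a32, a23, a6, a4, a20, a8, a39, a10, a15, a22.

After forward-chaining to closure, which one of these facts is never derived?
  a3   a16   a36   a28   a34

a34

Round 1: (v) [a10 AND a6 AND a39 -> a16]; (vi) [a22 AND a4 -> a28]. New: a16, a28.
Round 2: (ii) [a28 AND a20 -> a36]. New: a36.
Round 3: (iv) [a36 AND a15 AND a16 -> a3]. New: a3.
Round 4: (i) [a3 AND a36 -> a18]. New: a18.
Derived: a3 (round 3), a28 (round 1), a36 (round 2), a16 (round 1). a34 never appears in any round.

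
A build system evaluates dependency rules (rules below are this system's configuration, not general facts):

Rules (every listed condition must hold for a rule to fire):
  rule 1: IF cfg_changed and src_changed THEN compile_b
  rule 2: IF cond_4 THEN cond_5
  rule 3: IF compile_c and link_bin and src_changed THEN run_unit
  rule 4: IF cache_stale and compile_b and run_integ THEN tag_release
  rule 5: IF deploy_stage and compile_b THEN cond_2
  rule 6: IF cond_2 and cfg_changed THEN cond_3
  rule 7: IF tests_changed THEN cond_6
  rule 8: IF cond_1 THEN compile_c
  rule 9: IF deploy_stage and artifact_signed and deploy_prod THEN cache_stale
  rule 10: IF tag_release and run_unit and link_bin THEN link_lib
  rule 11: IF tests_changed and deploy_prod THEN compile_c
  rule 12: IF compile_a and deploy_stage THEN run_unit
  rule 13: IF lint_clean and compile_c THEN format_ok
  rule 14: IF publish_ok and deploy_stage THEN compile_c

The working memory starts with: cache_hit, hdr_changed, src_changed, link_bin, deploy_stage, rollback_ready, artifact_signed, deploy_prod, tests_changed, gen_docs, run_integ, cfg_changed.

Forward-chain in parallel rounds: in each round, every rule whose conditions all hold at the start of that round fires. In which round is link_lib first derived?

Round 1 — rule 1, rule 7, rule 9, rule 11, derive compile_b, cond_6, cache_stale, compile_c.
Round 2 — rule 3, rule 4, rule 5, derive run_unit, tag_release, cond_2.
Round 3 — rule 6, rule 10, derive cond_3, link_lib.
link_lib first appears in round 3.

3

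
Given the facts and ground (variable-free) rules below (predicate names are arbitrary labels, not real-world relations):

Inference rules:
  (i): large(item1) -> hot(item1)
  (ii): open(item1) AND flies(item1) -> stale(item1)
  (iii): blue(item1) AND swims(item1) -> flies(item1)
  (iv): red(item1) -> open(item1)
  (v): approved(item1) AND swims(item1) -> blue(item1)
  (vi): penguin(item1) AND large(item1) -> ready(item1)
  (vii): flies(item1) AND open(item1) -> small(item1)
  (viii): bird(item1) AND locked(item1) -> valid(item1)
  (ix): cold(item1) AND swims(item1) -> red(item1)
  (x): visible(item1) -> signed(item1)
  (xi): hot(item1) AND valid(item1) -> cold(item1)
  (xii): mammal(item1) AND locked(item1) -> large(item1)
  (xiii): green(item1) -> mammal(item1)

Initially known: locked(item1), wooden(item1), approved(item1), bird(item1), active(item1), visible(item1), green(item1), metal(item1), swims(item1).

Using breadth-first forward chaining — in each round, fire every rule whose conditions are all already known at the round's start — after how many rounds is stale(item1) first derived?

Round 1: (v) [approved(item1) AND swims(item1) -> blue(item1)]; (viii) [bird(item1) AND locked(item1) -> valid(item1)]; (x) [visible(item1) -> signed(item1)]; (xiii) [green(item1) -> mammal(item1)]. New: blue(item1), valid(item1), signed(item1), mammal(item1).
Round 2: (iii) [blue(item1) AND swims(item1) -> flies(item1)]; (xii) [mammal(item1) AND locked(item1) -> large(item1)]. New: flies(item1), large(item1).
Round 3: (i) [large(item1) -> hot(item1)]. New: hot(item1).
Round 4: (xi) [hot(item1) AND valid(item1) -> cold(item1)]. New: cold(item1).
Round 5: (ix) [cold(item1) AND swims(item1) -> red(item1)]. New: red(item1).
Round 6: (iv) [red(item1) -> open(item1)]. New: open(item1).
Round 7: (ii) [open(item1) AND flies(item1) -> stale(item1)]; (vii) [flies(item1) AND open(item1) -> small(item1)]. New: stale(item1), small(item1).
stale(item1) first appears in round 7.

7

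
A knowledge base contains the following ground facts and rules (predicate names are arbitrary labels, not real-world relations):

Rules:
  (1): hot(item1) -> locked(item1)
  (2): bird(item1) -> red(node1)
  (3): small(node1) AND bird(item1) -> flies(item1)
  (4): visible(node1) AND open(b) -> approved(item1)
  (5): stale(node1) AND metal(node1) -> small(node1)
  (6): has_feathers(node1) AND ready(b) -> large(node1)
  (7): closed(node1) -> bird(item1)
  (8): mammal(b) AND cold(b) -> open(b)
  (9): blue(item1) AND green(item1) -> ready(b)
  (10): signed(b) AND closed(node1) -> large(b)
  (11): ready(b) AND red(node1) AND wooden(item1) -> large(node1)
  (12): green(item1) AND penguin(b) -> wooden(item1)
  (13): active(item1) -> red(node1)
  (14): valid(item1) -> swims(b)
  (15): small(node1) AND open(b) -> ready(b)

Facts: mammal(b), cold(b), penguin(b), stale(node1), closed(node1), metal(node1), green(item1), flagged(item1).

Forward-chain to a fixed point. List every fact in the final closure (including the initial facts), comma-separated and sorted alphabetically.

Round 1 — (5), (7), (8), (12), derive small(node1), bird(item1), open(b), wooden(item1).
Round 2 — (2), (3), (15), derive red(node1), flies(item1), ready(b).
Round 3 — (11), derive large(node1).

bird(item1), closed(node1), cold(b), flagged(item1), flies(item1), green(item1), large(node1), mammal(b), metal(node1), open(b), penguin(b), ready(b), red(node1), small(node1), stale(node1), wooden(item1)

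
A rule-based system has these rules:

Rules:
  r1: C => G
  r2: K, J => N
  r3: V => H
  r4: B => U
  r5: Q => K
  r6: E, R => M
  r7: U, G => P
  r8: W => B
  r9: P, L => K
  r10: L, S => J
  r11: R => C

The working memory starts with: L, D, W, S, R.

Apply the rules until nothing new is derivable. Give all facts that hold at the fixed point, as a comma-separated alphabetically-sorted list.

[1] r8 [W => B]; r10 [L, S => J]; r11 [R => C]. ⇒ new: B, J, C.
[2] r1 [C => G]; r4 [B => U]. ⇒ new: G, U.
[3] r7 [U, G => P]. ⇒ new: P.
[4] r9 [P, L => K]. ⇒ new: K.
[5] r2 [K, J => N]. ⇒ new: N.

B, C, D, G, J, K, L, N, P, R, S, U, W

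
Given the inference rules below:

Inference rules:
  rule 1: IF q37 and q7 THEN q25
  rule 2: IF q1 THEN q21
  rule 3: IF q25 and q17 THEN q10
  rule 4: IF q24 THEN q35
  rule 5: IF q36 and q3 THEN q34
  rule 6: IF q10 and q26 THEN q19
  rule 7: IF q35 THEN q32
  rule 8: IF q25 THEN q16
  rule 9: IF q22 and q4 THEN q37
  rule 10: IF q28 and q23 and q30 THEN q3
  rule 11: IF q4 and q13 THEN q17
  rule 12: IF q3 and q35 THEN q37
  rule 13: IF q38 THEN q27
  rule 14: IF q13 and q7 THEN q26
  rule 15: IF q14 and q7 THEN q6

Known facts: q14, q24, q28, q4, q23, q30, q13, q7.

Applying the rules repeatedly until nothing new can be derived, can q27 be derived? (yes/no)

no

Round 1: rule 4 [IF q24 THEN q35]; rule 10 [IF q28 and q23 and q30 THEN q3]; rule 11 [IF q4 and q13 THEN q17]; rule 14 [IF q13 and q7 THEN q26]; rule 15 [IF q14 and q7 THEN q6]. New: q35, q3, q17, q26, q6.
Round 2: rule 7 [IF q35 THEN q32]; rule 12 [IF q3 and q35 THEN q37]. New: q32, q37.
Round 3: rule 1 [IF q37 and q7 THEN q25]. New: q25.
Round 4: rule 3 [IF q25 and q17 THEN q10]; rule 8 [IF q25 THEN q16]. New: q10, q16.
Round 5: rule 6 [IF q10 and q26 THEN q19]. New: q19.
Fixed point reached. q27 is concluded only by rule 13; rule 13 needs q38 (never derived).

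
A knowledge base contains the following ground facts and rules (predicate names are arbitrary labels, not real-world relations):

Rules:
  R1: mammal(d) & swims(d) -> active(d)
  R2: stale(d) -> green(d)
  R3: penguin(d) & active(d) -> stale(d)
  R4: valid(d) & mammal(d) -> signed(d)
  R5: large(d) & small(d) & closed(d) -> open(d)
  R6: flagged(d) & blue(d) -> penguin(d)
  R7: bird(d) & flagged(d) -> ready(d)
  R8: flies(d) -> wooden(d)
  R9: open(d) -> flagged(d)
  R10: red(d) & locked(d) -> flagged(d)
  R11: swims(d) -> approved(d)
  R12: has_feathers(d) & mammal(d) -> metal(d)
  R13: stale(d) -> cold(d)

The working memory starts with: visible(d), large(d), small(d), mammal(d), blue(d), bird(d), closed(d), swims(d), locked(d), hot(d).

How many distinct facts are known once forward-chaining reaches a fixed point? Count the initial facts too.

19

[1] R1 [mammal(d) & swims(d) -> active(d)]; R5 [large(d) & small(d) & closed(d) -> open(d)]; R11 [swims(d) -> approved(d)]. ⇒ new: active(d), open(d), approved(d).
[2] R9 [open(d) -> flagged(d)]. ⇒ new: flagged(d).
[3] R6 [flagged(d) & blue(d) -> penguin(d)]; R7 [bird(d) & flagged(d) -> ready(d)]. ⇒ new: penguin(d), ready(d).
[4] R3 [penguin(d) & active(d) -> stale(d)]. ⇒ new: stale(d).
[5] R2 [stale(d) -> green(d)]; R13 [stale(d) -> cold(d)]. ⇒ new: green(d), cold(d).
Closure: {active(d), approved(d), bird(d), blue(d), closed(d), cold(d), flagged(d), green(d), hot(d), large(d), locked(d), mammal(d), open(d), penguin(d), ready(d), small(d), stale(d), swims(d), visible(d)} — 19 facts.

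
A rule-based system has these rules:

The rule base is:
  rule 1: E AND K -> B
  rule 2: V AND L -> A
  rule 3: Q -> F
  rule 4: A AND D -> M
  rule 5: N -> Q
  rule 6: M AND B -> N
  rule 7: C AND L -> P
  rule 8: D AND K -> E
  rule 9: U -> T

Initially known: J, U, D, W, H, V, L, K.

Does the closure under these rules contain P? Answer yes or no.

no

Round 1 — rule 2, rule 8, rule 9, derive A, E, T.
Round 2 — rule 1, rule 4, derive B, M.
Round 3 — rule 6, derive N.
Round 4 — rule 5, derive Q.
Round 5 — rule 3, derive F.
Fixed point reached. P is concluded only by rule 7; rule 7 needs C (never derived).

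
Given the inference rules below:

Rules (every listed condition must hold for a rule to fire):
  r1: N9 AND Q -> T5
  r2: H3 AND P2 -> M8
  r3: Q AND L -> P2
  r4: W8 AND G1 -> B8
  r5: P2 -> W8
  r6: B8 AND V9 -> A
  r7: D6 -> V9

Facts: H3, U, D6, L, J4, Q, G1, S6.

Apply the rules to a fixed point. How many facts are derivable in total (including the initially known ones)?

14

[1] r3 [Q AND L -> P2]; r7 [D6 -> V9]. ⇒ new: P2, V9.
[2] r2 [H3 AND P2 -> M8]; r5 [P2 -> W8]. ⇒ new: M8, W8.
[3] r4 [W8 AND G1 -> B8]. ⇒ new: B8.
[4] r6 [B8 AND V9 -> A]. ⇒ new: A.
Closure: {A, B8, D6, G1, H3, J4, L, M8, P2, Q, S6, U, V9, W8} — 14 facts.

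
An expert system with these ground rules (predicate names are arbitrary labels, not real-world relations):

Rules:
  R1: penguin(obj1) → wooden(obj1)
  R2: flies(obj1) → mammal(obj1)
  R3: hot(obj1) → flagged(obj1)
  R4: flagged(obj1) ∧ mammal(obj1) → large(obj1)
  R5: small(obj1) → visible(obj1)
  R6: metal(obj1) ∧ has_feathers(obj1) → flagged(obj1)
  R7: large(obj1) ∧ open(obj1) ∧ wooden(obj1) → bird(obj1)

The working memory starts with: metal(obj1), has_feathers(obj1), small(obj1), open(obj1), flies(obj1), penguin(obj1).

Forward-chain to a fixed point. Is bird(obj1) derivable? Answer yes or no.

yes

Round 1: R1 [penguin(obj1) → wooden(obj1)]; R2 [flies(obj1) → mammal(obj1)]; R5 [small(obj1) → visible(obj1)]; R6 [metal(obj1) ∧ has_feathers(obj1) → flagged(obj1)]. Adds wooden(obj1), mammal(obj1), visible(obj1), flagged(obj1).
Round 2: R4 [flagged(obj1) ∧ mammal(obj1) → large(obj1)]. Adds large(obj1).
Round 3: R7 [large(obj1) ∧ open(obj1) ∧ wooden(obj1) → bird(obj1)]. Adds bird(obj1).
bird(obj1) appears in round 3, so it is derivable.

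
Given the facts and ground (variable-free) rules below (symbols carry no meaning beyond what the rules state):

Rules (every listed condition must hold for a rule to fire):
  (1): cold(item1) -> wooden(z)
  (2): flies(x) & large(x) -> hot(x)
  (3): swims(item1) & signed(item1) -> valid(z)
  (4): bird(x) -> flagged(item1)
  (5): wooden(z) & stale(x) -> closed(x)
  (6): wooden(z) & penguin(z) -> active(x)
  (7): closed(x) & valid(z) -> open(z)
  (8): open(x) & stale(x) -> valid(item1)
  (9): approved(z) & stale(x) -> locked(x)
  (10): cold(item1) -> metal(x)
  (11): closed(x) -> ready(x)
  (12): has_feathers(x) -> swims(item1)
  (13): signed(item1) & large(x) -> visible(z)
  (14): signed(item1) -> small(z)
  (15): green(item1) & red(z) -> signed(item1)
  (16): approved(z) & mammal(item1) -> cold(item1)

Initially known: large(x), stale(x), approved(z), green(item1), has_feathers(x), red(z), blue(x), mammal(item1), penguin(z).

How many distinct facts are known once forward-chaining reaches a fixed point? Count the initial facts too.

Round 1: (9) [approved(z) & stale(x) -> locked(x)]; (12) [has_feathers(x) -> swims(item1)]; (15) [green(item1) & red(z) -> signed(item1)]; (16) [approved(z) & mammal(item1) -> cold(item1)]. Adds locked(x), swims(item1), signed(item1), cold(item1).
Round 2: (1) [cold(item1) -> wooden(z)]; (3) [swims(item1) & signed(item1) -> valid(z)]; (10) [cold(item1) -> metal(x)]; (13) [signed(item1) & large(x) -> visible(z)]; (14) [signed(item1) -> small(z)]. Adds wooden(z), valid(z), metal(x), visible(z), small(z).
Round 3: (5) [wooden(z) & stale(x) -> closed(x)]; (6) [wooden(z) & penguin(z) -> active(x)]. Adds closed(x), active(x).
Round 4: (7) [closed(x) & valid(z) -> open(z)]; (11) [closed(x) -> ready(x)]. Adds open(z), ready(x).
Closure: {active(x), approved(z), blue(x), closed(x), cold(item1), green(item1), has_feathers(x), large(x), locked(x), mammal(item1), metal(x), open(z), penguin(z), ready(x), red(z), signed(item1), small(z), stale(x), swims(item1), valid(z), visible(z), wooden(z)} — 22 facts.

22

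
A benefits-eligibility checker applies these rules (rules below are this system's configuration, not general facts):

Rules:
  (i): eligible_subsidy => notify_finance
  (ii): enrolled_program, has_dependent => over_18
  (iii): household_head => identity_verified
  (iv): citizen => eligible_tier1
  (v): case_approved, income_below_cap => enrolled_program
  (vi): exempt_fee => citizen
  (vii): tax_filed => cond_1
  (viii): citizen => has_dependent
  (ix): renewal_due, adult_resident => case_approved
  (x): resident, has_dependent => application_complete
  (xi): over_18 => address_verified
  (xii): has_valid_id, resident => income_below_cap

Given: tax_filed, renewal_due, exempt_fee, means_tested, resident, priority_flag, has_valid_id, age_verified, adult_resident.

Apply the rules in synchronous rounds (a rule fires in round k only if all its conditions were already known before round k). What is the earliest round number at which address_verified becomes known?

[1] (vi) [exempt_fee => citizen]; (vii) [tax_filed => cond_1]; (ix) [renewal_due, adult_resident => case_approved]; (xii) [has_valid_id, resident => income_below_cap]. ⇒ new: citizen, cond_1, case_approved, income_below_cap.
[2] (iv) [citizen => eligible_tier1]; (v) [case_approved, income_below_cap => enrolled_program]; (viii) [citizen => has_dependent]. ⇒ new: eligible_tier1, enrolled_program, has_dependent.
[3] (ii) [enrolled_program, has_dependent => over_18]; (x) [resident, has_dependent => application_complete]. ⇒ new: over_18, application_complete.
[4] (xi) [over_18 => address_verified]. ⇒ new: address_verified.
address_verified first appears in round 4.

4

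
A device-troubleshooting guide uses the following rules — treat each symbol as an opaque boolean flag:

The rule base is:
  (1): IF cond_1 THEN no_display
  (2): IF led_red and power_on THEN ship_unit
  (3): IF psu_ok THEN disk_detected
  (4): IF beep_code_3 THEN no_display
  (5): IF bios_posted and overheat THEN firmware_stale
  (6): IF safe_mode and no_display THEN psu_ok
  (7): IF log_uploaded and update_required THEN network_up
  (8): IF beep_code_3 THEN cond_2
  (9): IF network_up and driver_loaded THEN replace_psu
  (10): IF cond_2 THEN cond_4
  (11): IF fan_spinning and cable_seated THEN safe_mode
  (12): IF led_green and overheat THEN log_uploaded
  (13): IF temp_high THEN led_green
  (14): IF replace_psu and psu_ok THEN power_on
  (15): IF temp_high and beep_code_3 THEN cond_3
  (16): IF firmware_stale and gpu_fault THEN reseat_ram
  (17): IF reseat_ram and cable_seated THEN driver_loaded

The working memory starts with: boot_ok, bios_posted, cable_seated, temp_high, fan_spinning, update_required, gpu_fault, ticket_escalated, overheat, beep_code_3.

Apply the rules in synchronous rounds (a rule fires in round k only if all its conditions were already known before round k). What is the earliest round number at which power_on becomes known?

5

Round 1 fires (4), (5), (8), (11), (13), (15), giving no_display, firmware_stale, cond_2, safe_mode, led_green, cond_3.
Round 2 fires (6), (10), (12), (16), giving psu_ok, cond_4, log_uploaded, reseat_ram.
Round 3 fires (3), (7), (17), giving disk_detected, network_up, driver_loaded.
Round 4 fires (9), giving replace_psu.
Round 5 fires (14), giving power_on.
power_on first appears in round 5.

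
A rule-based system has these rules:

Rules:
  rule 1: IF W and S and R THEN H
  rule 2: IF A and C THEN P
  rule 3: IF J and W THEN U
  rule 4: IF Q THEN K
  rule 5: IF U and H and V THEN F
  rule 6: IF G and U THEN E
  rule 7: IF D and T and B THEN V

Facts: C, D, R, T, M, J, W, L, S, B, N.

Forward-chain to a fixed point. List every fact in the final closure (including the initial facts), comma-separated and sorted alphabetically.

Round 1: rule 1 [IF W and S and R THEN H]; rule 3 [IF J and W THEN U]; rule 7 [IF D and T and B THEN V]. Adds H, U, V.
Round 2: rule 5 [IF U and H and V THEN F]. Adds F.

B, C, D, F, H, J, L, M, N, R, S, T, U, V, W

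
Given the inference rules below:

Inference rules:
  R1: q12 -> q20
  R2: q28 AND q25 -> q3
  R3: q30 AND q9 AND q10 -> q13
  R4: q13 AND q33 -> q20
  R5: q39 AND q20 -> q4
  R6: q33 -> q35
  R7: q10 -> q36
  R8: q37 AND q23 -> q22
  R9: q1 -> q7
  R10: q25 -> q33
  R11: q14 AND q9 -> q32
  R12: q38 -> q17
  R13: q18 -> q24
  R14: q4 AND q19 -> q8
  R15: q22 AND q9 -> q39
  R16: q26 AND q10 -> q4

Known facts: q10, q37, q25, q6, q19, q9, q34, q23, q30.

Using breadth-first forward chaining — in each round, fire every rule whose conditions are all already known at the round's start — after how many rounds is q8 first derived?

Round 1 fires R3, R7, R8, R10, giving q13, q36, q22, q33.
Round 2 fires R4, R6, R15, giving q20, q35, q39.
Round 3 fires R5, giving q4.
Round 4 fires R14, giving q8.
q8 first appears in round 4.

4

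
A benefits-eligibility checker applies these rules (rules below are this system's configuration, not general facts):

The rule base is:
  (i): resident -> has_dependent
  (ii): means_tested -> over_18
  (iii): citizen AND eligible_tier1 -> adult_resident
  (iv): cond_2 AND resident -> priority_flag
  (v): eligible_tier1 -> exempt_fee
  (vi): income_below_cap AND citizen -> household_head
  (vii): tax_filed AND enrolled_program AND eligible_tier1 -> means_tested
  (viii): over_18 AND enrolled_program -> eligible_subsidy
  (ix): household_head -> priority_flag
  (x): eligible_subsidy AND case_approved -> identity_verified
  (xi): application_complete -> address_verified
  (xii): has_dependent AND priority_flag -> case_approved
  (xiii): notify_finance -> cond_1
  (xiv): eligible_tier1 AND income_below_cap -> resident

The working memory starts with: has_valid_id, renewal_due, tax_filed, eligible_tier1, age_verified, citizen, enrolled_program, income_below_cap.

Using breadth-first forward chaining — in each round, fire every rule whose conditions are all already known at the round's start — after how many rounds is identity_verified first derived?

4

Round 1: (iii) [citizen AND eligible_tier1 -> adult_resident]; (v) [eligible_tier1 -> exempt_fee]; (vi) [income_below_cap AND citizen -> household_head]; (vii) [tax_filed AND enrolled_program AND eligible_tier1 -> means_tested]; (xiv) [eligible_tier1 AND income_below_cap -> resident]. Adds adult_resident, exempt_fee, household_head, means_tested, resident.
Round 2: (i) [resident -> has_dependent]; (ii) [means_tested -> over_18]; (ix) [household_head -> priority_flag]. Adds has_dependent, over_18, priority_flag.
Round 3: (viii) [over_18 AND enrolled_program -> eligible_subsidy]; (xii) [has_dependent AND priority_flag -> case_approved]. Adds eligible_subsidy, case_approved.
Round 4: (x) [eligible_subsidy AND case_approved -> identity_verified]. Adds identity_verified.
identity_verified first appears in round 4.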